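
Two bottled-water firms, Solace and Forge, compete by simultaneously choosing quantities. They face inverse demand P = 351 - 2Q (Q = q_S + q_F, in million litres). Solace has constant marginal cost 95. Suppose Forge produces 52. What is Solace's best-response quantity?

38

With the rival's output fixed at 52, Solace's profit is π_S = (351 - 2·52 - 2q_S)q_S - (95q_S) = (247 - 2q_S)q_S - (95q_S).
∂π_S/∂q_S = 152 - 4q_S = 0, so q_S = 38.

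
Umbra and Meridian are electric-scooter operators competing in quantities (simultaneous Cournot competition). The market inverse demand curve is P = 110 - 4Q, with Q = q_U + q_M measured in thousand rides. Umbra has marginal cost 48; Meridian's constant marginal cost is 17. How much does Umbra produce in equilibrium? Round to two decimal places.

Umbra's profit: π_U = (110 - 4Q)q_U - (48q_U). Setting ∂π_U/∂q_U = 0: 62 - 8q_U - 4(q_M) = 0.
Meridian's first-order condition: 93 - 8q_M - 4(q_U) = 0.
Rearranging gives the reaction functions q_U = (62 - 4q_M)/8 and q_M = (93 - 4q_U)/8.
Substituting one into the other gives q_U = 31/12 and q_M = 31/3.

2.58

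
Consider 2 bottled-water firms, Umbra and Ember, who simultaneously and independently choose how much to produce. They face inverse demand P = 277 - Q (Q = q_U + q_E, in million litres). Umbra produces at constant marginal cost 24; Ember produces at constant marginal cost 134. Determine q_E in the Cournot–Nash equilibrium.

Umbra's profit: π_U = (277 - Q)q_U - (24q_U). Setting ∂π_U/∂q_U = 0: 253 - 2q_U - (q_E) = 0.
Ember's first-order condition: 143 - 2q_E - (q_U) = 0.
Rearranging gives the reaction functions q_U = (253 - q_E)/2 and q_E = (143 - q_U)/2.
Solving the pair: q_U = 121, q_E = 11.

11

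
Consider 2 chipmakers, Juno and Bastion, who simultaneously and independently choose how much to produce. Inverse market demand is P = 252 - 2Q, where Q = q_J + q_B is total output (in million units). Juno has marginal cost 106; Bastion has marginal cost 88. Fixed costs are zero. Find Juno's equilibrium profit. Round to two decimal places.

Juno's profit: π_J = (252 - 2Q)q_J - (106q_J). Setting ∂π_J/∂q_J = 0: 146 - 4q_J - 2(q_B) = 0.
Bastion's first-order condition: 164 - 4q_B - 2(q_J) = 0.
So q_J = (146 - 2q_B)/4 and q_B = (164 - 2q_J)/4.
Substituting one into the other gives q_J = 64/3 and q_B = 91/3.
Price P = 252 - 2·(155/3) = 446/3.
Juno's profit: (446/3 - 106)·(64/3) = 910.2222.

910.22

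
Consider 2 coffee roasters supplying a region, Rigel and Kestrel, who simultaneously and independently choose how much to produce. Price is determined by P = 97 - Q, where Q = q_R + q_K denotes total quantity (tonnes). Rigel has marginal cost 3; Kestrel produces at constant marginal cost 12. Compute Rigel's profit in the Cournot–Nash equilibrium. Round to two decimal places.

1178.78

Rigel's profit: π_R = (97 - Q)q_R - (3q_R). Setting ∂π_R/∂q_R = 0: 94 - 2q_R - (q_K) = 0.
Kestrel's profit: π_K = (97 - Q)q_K - (12q_K). Setting ∂π_K/∂q_K = 0: 85 - 2q_K - (q_R) = 0.
Rearranging gives the reaction functions q_R = (94 - q_K)/2 and q_K = (85 - q_R)/2.
Substituting one into the other gives q_R = 103/3 and q_K = 76/3.
Price P = 97 - 179/3 = 112/3.
Rigel's profit: (112/3 - 3)·(103/3) = 1178.7778.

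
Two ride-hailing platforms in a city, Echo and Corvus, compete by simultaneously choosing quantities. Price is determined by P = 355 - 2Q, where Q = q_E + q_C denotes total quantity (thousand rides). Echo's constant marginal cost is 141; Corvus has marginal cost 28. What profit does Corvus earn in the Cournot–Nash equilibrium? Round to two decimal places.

10755.56

Echo's profit: π_E = (355 - 2Q)q_E - (141q_E). Setting ∂π_E/∂q_E = 0: 214 - 4q_E - 2(q_C) = 0.
Corvus's profit: π_C = (355 - 2Q)q_C - (28q_C). Setting ∂π_C/∂q_C = 0: 327 - 4q_C - 2(q_E) = 0.
Best responses: q_E = (214 - 2q_C)/4, q_C = (327 - 2q_E)/4.
Solving the pair: q_E = 101/6, q_C = 220/3.
Price P = 355 - 2·(541/6) = 524/3.
Corvus's profit: (524/3 - 28)·(220/3) = 10755.5556.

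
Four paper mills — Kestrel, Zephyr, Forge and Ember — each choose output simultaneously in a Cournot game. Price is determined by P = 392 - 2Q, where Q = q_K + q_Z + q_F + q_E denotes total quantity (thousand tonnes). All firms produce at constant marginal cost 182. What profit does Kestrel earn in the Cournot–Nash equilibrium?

A representative firm's profit is π_i = q_i(392 - 2Q) - 182q_i.
Setting ∂π_i/∂q_i = 0 with rivals' quantities fixed: 210 - 4q_i - 2·Σ_{j≠i} q_j = 0.
By symmetry each firm produces the same amount; substituting Σ_{j≠i} q_j = 3q_i yields q_i = 210/10 = 21.
Price P = 392 - 2·84 = 224.
Kestrel's profit: (224 - 182)·21 = 882.

882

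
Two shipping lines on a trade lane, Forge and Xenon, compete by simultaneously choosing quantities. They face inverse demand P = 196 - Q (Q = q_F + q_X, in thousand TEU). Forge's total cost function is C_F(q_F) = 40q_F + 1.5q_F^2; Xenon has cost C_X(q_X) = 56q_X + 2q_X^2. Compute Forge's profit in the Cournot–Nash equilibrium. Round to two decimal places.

1883.52

Forge's profit: π_F = (196 - Q)q_F - (40q_F + (3/2)q_F²). Setting ∂π_F/∂q_F = 0: 156 - 5q_F - (q_X) = 0.
Xenon's first-order condition: 140 - 6q_X - (q_F) = 0.
Rearranging gives the reaction functions q_F = (156 - q_X)/5 and q_X = (140 - q_F)/6.
Substituting one into the other gives q_F = 796/29 and q_X = 544/29.
Price P = 196 - 1340/29 = 149.7931.
Forge's profit: 149.7931·(796/29) - 40·(796/29) - (3/2)(796/29)² = 1883.5196.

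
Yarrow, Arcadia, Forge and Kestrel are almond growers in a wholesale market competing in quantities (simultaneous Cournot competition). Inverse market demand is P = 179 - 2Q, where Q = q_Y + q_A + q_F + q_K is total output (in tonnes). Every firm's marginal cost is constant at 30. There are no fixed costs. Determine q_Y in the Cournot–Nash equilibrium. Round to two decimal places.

14.90

Each firm earns π_i = (179 - 2Q)q_i - 30q_i.
First-order condition (treating rivals' output as given): 149 - 4q_i - 2·Σ_{j≠i} q_j = 0.
With identical firms every q_j equals q_i, so Σ_{j≠i} q_j = 3q_i and 149 = 10q_i, giving q_i = 149/10.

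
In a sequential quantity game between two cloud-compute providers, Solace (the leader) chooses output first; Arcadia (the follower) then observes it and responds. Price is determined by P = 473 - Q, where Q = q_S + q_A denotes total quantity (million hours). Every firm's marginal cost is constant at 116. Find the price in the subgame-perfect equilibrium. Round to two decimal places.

The follower Arcadia best-responds to any q_S: π_A = (473 - Q)q_A - 116q_A.
∂π_A/∂q_A = 357 - q_S - 2q_A = 0 gives the reaction function q_A = (357 - q_S)/2.
The leader anticipates this reaction. Substituting into P = 473 - Q gives P = 589/2 - (1/2)q_S, so π_S = (589/2 - (1/2)q_S)q_S - 116q_S.
The leader's first-order condition 357/2 - q_S = 0 yields q_S = 357/2.
Then q_A = (357 - 357/2)/2 = 357/4.
Total output Q = 1071/4, so price P = 473 - 1071/4 = 821/4.

205.25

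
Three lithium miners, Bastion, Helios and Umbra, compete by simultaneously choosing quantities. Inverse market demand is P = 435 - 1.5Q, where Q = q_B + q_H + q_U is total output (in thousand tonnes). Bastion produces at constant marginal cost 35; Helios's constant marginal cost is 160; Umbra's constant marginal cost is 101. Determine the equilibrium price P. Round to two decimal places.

Bastion's profit: π_B = (435 - 1.5Q)q_B - (35q_B). Setting ∂π_B/∂q_B = 0: 400 - 3q_B - (3/2)(q_H + q_U) = 0.
Helios's profit: π_H = (435 - 1.5Q)q_H - (160q_H). Setting ∂π_H/∂q_H = 0: 275 - 3q_H - (3/2)(q_B + q_U) = 0.
Umbra's first-order condition: 334 - 3q_U - (3/2)(q_B + q_H) = 0.
Summing all 3 equations gives 1009 − 6Q = 0, hence Q = 1009/6.
Back-substituting: q_B = (400 − 1009/4)/(3/2) = 197/2, q_H = (275 − 1009/4)/(3/2) = 91/6, q_U = (334 − 1009/4)/(3/2) = 109/2.
Total output Q = 1009/6, so price P = 435 - (3/2)·(1009/6) = 731/4.

182.75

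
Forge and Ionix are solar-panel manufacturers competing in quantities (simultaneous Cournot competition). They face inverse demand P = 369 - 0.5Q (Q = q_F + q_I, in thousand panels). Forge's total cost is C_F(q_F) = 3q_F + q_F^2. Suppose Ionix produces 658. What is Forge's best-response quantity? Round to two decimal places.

12.33

With the rival's output fixed at 658, Forge's profit is π_F = (369 - (1/2)·658 - (1/2)q_F)q_F - (3q_F + q_F²) = (40 - (1/2)q_F)q_F - (3q_F + q_F²).
∂π_F/∂q_F = 37 - 3q_F = 0, so q_F = 37/3.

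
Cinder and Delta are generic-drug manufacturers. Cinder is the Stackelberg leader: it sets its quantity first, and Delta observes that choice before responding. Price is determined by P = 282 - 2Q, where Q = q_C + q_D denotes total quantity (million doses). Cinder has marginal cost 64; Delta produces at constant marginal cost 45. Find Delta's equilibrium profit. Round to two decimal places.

2363.28

Solve by backward induction. Given q_C, the follower Delta maximises π_D = (282 - 2q_C - 2q_D)q_D - 45q_D.
∂π_D/∂q_D = 237 - 2q_C - 4q_D = 0 gives the reaction function q_D = (237 - 2q_C)/4.
The leader anticipates this reaction. Substituting into P = 282 - 2Q gives P = 327/2 - q_C, so π_C = (327/2 - q_C)q_C - 64q_C.
Leader FOC: 199/2 - 2q_C = 0, so q_C = 199/4.
Then q_D = (237 - 2·(199/4))/4 = 275/8.
Price P = 282 - 2·(673/8) = 455/4.
Delta's profit: (455/4 - 45)·(275/8) = 2363.2813.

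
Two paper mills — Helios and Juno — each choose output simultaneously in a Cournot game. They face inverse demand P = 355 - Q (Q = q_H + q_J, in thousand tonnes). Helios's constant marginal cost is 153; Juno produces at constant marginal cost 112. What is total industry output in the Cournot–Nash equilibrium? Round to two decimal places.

Helios's profit: π_H = (355 - Q)q_H - (153q_H). Setting ∂π_H/∂q_H = 0: 202 - 2q_H - (q_J) = 0.
Juno's first-order condition: 243 - 2q_J - (q_H) = 0.
Best responses: q_H = (202 - q_J)/2, q_J = (243 - q_H)/2.
Solving the pair: q_H = 161/3, q_J = 284/3.
Total output Q = 161/3 + 284/3 = 445/3.

148.33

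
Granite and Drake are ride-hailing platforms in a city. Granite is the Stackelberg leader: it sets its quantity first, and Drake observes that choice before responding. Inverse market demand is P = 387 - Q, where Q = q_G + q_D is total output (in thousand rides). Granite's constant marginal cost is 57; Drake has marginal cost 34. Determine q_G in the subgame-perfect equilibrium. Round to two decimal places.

153.50

Solve by backward induction. Given q_G, the follower Drake maximises π_D = (387 - q_G - q_D)q_D - 34q_D.
Setting the follower's marginal profit to zero, 353 - q_G - 2q_D = 0, i.e. q_D = (353 - q_G)/2.
The leader anticipates this reaction. Substituting into P = 387 - Q gives P = 421/2 - (1/2)q_G, so π_G = (421/2 - (1/2)q_G)q_G - 57q_G.
Maximising: ∂π_G/∂q_G = 307/2 - q_G = 0, giving q_G = 307/2.
Then q_D = (353 - 307/2)/2 = 399/4.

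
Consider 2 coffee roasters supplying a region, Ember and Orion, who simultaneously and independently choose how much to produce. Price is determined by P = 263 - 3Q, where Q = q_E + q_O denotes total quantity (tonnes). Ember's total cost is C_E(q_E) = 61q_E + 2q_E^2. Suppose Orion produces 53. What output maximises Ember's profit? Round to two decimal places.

With the rival's output fixed at 53, Ember's profit is π_E = (263 - 3·53 - 3q_E)q_E - (61q_E + 2q_E²) = (104 - 3q_E)q_E - (61q_E + 2q_E²).
∂π_E/∂q_E = 43 - 10q_E = 0, so q_E = 43/10.

4.30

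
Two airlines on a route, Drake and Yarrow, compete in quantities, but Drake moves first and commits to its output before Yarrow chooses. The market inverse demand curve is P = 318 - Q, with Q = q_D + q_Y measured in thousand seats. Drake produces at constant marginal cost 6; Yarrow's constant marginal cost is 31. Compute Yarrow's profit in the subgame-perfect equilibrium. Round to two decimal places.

3510.56

Solve by backward induction. Given q_D, the follower Yarrow maximises π_Y = (318 - q_D - q_Y)q_Y - 31q_Y.
∂π_Y/∂q_Y = 287 - q_D - 2q_Y = 0 gives the reaction function q_Y = (287 - q_D)/2.
Drake substitutes q_Y(q_D) into its own profit: π_D = q_D(318 - q_D - (287 - q_D)/2) - 6q_D = (349/2 - (1/2)q_D)q_D - 6q_D.
Leader FOC: 337/2 - q_D = 0, so q_D = 337/2.
Then q_Y = (287 - 337/2)/2 = 237/4.
Price P = 318 - 911/4 = 361/4.
Yarrow's profit: (361/4 - 31)·(237/4) = 3510.5625.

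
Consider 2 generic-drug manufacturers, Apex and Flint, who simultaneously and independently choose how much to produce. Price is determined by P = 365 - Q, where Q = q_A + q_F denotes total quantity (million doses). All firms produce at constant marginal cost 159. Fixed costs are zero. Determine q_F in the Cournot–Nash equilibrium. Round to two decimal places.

68.67

Each firm earns π_i = (365 - Q)q_i - 159q_i.
First-order condition (treating rivals' output as given): 206 - 2q_i - q_j = 0.
With identical firms every q_j equals q_i, so q_j = q_i and 206 = 3q_i, giving q_i = 206/3.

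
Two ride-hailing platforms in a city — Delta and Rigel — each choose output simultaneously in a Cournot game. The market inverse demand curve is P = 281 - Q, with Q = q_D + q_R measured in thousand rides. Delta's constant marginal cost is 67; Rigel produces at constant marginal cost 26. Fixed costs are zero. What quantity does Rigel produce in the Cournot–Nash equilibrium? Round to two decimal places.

98.67

Delta's profit: π_D = (281 - Q)q_D - (67q_D). Setting ∂π_D/∂q_D = 0: 214 - 2q_D - (q_R) = 0.
Rigel's profit: π_R = (281 - Q)q_R - (26q_R). Setting ∂π_R/∂q_R = 0: 255 - 2q_R - (q_D) = 0.
Rearranging gives the reaction functions q_D = (214 - q_R)/2 and q_R = (255 - q_D)/2.
Substituting one into the other gives q_D = 173/3 and q_R = 296/3.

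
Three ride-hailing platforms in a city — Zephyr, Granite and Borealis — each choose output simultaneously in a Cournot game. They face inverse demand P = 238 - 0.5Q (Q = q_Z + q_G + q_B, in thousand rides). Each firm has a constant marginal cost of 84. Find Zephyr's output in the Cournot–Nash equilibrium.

Each firm earns π_i = (238 - 0.5Q)q_i - 84q_i.
First-order condition (treating rivals' output as given): 154 - q_i - (1/2)·Σ_{j≠i} q_j = 0.
With identical firms every q_j equals q_i, so Σ_{j≠i} q_j = 2q_i and 154 = 2q_i, giving q_i = 77.

77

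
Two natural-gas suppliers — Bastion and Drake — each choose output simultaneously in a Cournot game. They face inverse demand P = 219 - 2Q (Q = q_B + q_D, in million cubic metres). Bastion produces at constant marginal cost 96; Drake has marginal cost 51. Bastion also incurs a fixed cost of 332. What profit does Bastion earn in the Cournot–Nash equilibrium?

Bastion's profit: π_B = (219 - 2Q)q_B - (96q_B). Setting ∂π_B/∂q_B = 0: 123 - 4q_B - 2(q_D) = 0.
Drake's first-order condition: 168 - 4q_D - 2(q_B) = 0.
Rearranging gives the reaction functions q_B = (123 - 2q_D)/4 and q_D = (168 - 2q_B)/4.
Solving the pair: q_B = 13, q_D = 71/2.
Price P = 219 - 2·(97/2) = 122.
Bastion's profit: (122 - 96)·13 - 332 = 6.

6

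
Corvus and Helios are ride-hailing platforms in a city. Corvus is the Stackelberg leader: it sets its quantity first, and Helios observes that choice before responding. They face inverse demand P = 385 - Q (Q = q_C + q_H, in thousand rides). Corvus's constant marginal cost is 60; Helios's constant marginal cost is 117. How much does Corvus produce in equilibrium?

Solve by backward induction. Given q_C, the follower Helios maximises π_H = (385 - q_C - q_H)q_H - 117q_H.
Follower FOC: 268 - q_C - 2q_H = 0, so q_H(q_C) = (268 - q_C)/2.
The leader anticipates this reaction. Substituting into P = 385 - Q gives P = 251 - (1/2)q_C, so π_C = (251 - (1/2)q_C)q_C - 60q_C.
Maximising: ∂π_C/∂q_C = 191 - q_C = 0, giving q_C = 191.
Then q_H = (268 - 191)/2 = 77/2.

191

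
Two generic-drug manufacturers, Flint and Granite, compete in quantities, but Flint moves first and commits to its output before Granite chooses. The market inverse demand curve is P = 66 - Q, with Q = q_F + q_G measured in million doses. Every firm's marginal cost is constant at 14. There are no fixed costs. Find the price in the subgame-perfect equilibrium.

27

The follower Granite best-responds to any q_F: π_G = (66 - Q)q_G - 14q_G.
∂π_G/∂q_G = 52 - q_F - 2q_G = 0 gives the reaction function q_G = (52 - q_F)/2.
Flint substitutes q_G(q_F) into its own profit: π_F = q_F(66 - q_F - (52 - q_F)/2) - 14q_F = (40 - (1/2)q_F)q_F - 14q_F.
Leader FOC: 26 - q_F = 0, so q_F = 26.
Then q_G = (52 - 26)/2 = 13.
Total output Q = 39, so price P = 66 - 39 = 27.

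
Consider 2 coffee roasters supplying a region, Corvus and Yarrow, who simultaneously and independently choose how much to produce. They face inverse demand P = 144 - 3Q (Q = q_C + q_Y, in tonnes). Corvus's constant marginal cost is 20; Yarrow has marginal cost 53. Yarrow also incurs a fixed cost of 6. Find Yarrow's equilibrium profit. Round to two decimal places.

118.59

Corvus's profit: π_C = (144 - 3Q)q_C - (20q_C). Setting ∂π_C/∂q_C = 0: 124 - 6q_C - 3(q_Y) = 0.
Yarrow's first-order condition: 91 - 6q_Y - 3(q_C) = 0.
So q_C = (124 - 3q_Y)/6 and q_Y = (91 - 3q_C)/6.
Solving the pair: q_C = 157/9, q_Y = 58/9.
Price P = 144 - 3·(215/9) = 217/3.
Yarrow's profit: (217/3 - 53)·(58/9) - 6 = 118.5926.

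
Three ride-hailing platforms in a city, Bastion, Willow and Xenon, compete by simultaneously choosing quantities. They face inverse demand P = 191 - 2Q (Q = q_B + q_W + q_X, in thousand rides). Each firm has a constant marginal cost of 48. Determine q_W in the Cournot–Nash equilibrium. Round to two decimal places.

17.88

Each firm earns π_i = (191 - 2Q)q_i - 48q_i.
Setting ∂π_i/∂q_i = 0 with rivals' quantities fixed: 143 - 4q_i - 2·Σ_{j≠i} q_j = 0.
With identical firms every q_j equals q_i, so Σ_{j≠i} q_j = 2q_i and 143 = 8q_i, giving q_i = 143/8.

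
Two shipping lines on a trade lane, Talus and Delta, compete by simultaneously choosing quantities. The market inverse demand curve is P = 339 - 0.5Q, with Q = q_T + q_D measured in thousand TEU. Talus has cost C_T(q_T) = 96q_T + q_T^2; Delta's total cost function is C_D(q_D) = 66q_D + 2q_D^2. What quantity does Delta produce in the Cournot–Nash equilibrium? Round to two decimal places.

Talus's profit: π_T = (339 - 0.5Q)q_T - (96q_T + q_T²). Setting ∂π_T/∂q_T = 0: 243 - 3q_T - (1/2)(q_D) = 0.
Delta's profit: π_D = (339 - 0.5Q)q_D - (66q_D + 2q_D²). Setting ∂π_D/∂q_D = 0: 273 - 5q_D - (1/2)(q_T) = 0.
Best responses: q_T = (243 - (1/2)q_D)/3, q_D = (273 - (1/2)q_T)/5.
Substituting one into the other gives q_T = 73.1186 and q_D = 47.2881.

47.29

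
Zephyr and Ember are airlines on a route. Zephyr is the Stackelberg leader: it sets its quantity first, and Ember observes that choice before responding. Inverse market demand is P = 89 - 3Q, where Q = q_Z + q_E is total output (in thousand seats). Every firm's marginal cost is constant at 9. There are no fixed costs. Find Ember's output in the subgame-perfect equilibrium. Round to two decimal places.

6.67

The follower Ember best-responds to any q_Z: π_E = (89 - 3Q)q_E - 9q_E.
Setting the follower's marginal profit to zero, 80 - 3q_Z - 6q_E = 0, i.e. q_E = (80 - 3q_Z)/6.
Zephyr substitutes q_E(q_Z) into its own profit: π_Z = q_Z(89 - 3q_Z - (80 - 3q_Z)/2) - 9q_Z = (49 - (3/2)q_Z)q_Z - 9q_Z.
The leader's first-order condition 40 - 3q_Z = 0 yields q_Z = 40/3.
Then q_E = (80 - 3·(40/3))/6 = 20/3.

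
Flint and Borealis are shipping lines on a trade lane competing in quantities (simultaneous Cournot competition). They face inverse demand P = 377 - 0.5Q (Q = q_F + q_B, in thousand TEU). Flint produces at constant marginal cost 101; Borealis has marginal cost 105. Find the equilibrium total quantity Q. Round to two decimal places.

Flint's profit: π_F = (377 - 0.5Q)q_F - (101q_F). Setting ∂π_F/∂q_F = 0: 276 - q_F - (1/2)(q_B) = 0.
Borealis's profit: π_B = (377 - 0.5Q)q_B - (105q_B). Setting ∂π_B/∂q_B = 0: 272 - q_B - (1/2)(q_F) = 0.
Best responses: q_F = (276 - (1/2)q_B), q_B = (272 - (1/2)q_F).
Substituting one into the other gives q_F = 560/3 and q_B = 536/3.
Total output Q = 560/3 + 536/3 = 1096/3.

365.33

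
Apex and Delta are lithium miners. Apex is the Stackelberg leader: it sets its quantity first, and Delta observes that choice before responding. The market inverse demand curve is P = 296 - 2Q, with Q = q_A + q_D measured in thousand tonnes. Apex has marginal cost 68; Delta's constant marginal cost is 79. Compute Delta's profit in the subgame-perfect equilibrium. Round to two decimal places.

Solve by backward induction. Given q_A, the follower Delta maximises π_D = (296 - 2q_A - 2q_D)q_D - 79q_D.
∂π_D/∂q_D = 217 - 2q_A - 4q_D = 0 gives the reaction function q_D = (217 - 2q_A)/4.
The leader anticipates this reaction. Substituting into P = 296 - 2Q gives P = 375/2 - q_A, so π_A = (375/2 - q_A)q_A - 68q_A.
Maximising: ∂π_A/∂q_A = 239/2 - 2q_A = 0, giving q_A = 239/4.
Then q_D = (217 - 2·(239/4))/4 = 195/8.
Price P = 296 - 2·(673/8) = 511/4.
Delta's profit: (511/4 - 79)·(195/8) = 1188.2813.

1188.28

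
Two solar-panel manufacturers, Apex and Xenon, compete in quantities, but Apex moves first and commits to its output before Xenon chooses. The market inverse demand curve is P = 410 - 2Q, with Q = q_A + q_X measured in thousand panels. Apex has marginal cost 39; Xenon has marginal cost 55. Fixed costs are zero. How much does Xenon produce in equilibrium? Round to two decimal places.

The follower Xenon best-responds to any q_A: π_X = (410 - 2Q)q_X - 55q_X.
∂π_X/∂q_X = 355 - 2q_A - 4q_X = 0 gives the reaction function q_X = (355 - 2q_A)/4.
Apex substitutes q_X(q_A) into its own profit: π_A = q_A(410 - 2q_A - (355 - 2q_A)/2) - 39q_A = (465/2 - q_A)q_A - 39q_A.
Maximising: ∂π_A/∂q_A = 387/2 - 2q_A = 0, giving q_A = 387/4.
Then q_X = (355 - 2·(387/4))/4 = 323/8.

40.38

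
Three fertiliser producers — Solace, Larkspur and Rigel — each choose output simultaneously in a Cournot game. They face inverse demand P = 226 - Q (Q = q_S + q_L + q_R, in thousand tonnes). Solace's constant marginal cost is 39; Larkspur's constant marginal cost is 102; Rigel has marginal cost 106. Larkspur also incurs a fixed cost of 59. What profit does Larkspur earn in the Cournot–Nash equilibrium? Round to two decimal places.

205.06

Solace's profit: π_S = (226 - Q)q_S - (39q_S). Setting ∂π_S/∂q_S = 0: 187 - 2q_S - (q_L + q_R) = 0.
Larkspur's profit: π_L = (226 - Q)q_L - (102q_L). Setting ∂π_L/∂q_L = 0: 124 - 2q_L - (q_S + q_R) = 0.
Rigel's first-order condition: 120 - 2q_R - (q_S + q_L) = 0.
Adding the 3 conditions: 431 − 2Q − 2Q = 0, i.e. Q = 431/4.
Back-substituting: q_S = (187 − 431/4) = 317/4, q_L = (124 − 431/4) = 65/4, q_R = (120 − 431/4) = 49/4.
Price P = 226 - 431/4 = 473/4.
Larkspur's profit: (473/4 - 102)·(65/4) - 59 = 205.0625.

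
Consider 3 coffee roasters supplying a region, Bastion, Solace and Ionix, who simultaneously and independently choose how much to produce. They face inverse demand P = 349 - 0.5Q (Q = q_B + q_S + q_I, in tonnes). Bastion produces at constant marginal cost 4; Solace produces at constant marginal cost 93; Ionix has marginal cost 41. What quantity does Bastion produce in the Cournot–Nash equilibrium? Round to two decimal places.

235.50

Bastion's profit: π_B = (349 - 0.5Q)q_B - (4q_B). Setting ∂π_B/∂q_B = 0: 345 - q_B - (1/2)(q_S + q_I) = 0.
Solace's first-order condition: 256 - q_S - (1/2)(q_B + q_I) = 0.
Ionix's first-order condition: 308 - q_I - (1/2)(q_B + q_S) = 0.
Summing all 3 equations gives 909 − 2Q = 0, hence Q = 909/2.
Back-substituting: q_B = (345 − 909/4)/(1/2) = 471/2, q_S = (256 − 909/4)/(1/2) = 115/2, q_I = (308 − 909/4)/(1/2) = 323/2.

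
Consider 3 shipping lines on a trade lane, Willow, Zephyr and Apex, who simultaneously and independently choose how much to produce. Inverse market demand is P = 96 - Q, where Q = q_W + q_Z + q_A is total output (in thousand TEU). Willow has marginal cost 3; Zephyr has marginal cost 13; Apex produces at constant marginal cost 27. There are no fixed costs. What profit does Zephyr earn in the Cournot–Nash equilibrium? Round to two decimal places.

Willow's profit: π_W = (96 - Q)q_W - (3q_W). Setting ∂π_W/∂q_W = 0: 93 - 2q_W - (q_Z + q_A) = 0.
Zephyr's first-order condition: 83 - 2q_Z - (q_W + q_A) = 0.
Apex's first-order condition: 69 - 2q_A - (q_W + q_Z) = 0.
Summing all 3 equations gives 245 − 4Q = 0, hence Q = 245/4.
Back-substituting: q_W = (93 − 245/4) = 127/4, q_Z = (83 − 245/4) = 87/4, q_A = (69 − 245/4) = 31/4.
Price P = 96 - 245/4 = 139/4.
Zephyr's profit: (139/4 - 13)·(87/4) = 473.0625.

473.06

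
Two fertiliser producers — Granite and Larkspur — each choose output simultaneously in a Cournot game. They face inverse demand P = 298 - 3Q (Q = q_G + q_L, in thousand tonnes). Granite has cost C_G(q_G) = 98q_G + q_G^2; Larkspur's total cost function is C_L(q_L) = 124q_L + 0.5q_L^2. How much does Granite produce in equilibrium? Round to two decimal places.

18.68

Granite's profit: π_G = (298 - 3Q)q_G - (98q_G + q_G²). Setting ∂π_G/∂q_G = 0: 200 - 8q_G - 3(q_L) = 0.
Larkspur's profit: π_L = (298 - 3Q)q_L - (124q_L + (1/2)q_L²). Setting ∂π_L/∂q_L = 0: 174 - 7q_L - 3(q_G) = 0.
So q_G = (200 - 3q_L)/8 and q_L = (174 - 3q_G)/7.
Solving the pair: q_G = 878/47, q_L = 792/47.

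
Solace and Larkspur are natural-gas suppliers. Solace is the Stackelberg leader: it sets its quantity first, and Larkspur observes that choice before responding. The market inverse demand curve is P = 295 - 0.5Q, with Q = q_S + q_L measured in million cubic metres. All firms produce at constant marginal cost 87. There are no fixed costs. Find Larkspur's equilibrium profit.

5408

Solve by backward induction. Given q_S, the follower Larkspur maximises π_L = (295 - (1/2)q_S - (1/2)q_L)q_L - 87q_L.
∂π_L/∂q_L = 208 - (1/2)q_S - q_L = 0 gives the reaction function q_L = (208 - (1/2)q_S).
Solace substitutes q_L(q_S) into its own profit: π_S = q_S(295 - (1/2)q_S - (208 - (1/2)q_S)/2) - 87q_S = (191 - (1/4)q_S)q_S - 87q_S.
Leader FOC: 104 - (1/2)q_S = 0, so q_S = 208.
Then q_L = (208 - (1/2)·208) = 104.
Price P = 295 - (1/2)·312 = 139.
Larkspur's profit: (139 - 87)·104 = 5408.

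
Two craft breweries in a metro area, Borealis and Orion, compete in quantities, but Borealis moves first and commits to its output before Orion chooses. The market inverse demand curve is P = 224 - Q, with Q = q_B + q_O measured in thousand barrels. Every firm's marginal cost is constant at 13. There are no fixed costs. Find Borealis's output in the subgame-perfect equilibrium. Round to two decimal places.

Solve by backward induction. Given q_B, the follower Orion maximises π_O = (224 - q_B - q_O)q_O - 13q_O.
Follower FOC: 211 - q_B - 2q_O = 0, so q_O(q_B) = (211 - q_B)/2.
Borealis substitutes q_O(q_B) into its own profit: π_B = q_B(224 - q_B - (211 - q_B)/2) - 13q_B = (237/2 - (1/2)q_B)q_B - 13q_B.
The leader's first-order condition 211/2 - q_B = 0 yields q_B = 211/2.
Then q_O = (211 - 211/2)/2 = 211/4.

105.50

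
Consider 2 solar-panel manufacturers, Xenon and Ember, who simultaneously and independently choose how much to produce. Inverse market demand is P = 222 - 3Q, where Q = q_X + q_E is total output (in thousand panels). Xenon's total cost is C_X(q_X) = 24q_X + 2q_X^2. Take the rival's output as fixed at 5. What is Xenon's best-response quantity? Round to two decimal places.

18.30

With the rival's output fixed at 5, Xenon's profit is π_X = (222 - 3·5 - 3q_X)q_X - (24q_X + 2q_X²) = (207 - 3q_X)q_X - (24q_X + 2q_X²).
∂π_X/∂q_X = 183 - 10q_X = 0, so q_X = 183/10.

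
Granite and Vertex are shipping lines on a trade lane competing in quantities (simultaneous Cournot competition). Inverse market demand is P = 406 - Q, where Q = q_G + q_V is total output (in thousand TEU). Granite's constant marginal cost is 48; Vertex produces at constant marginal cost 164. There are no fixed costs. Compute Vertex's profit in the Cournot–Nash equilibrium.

Granite's profit: π_G = (406 - Q)q_G - (48q_G). Setting ∂π_G/∂q_G = 0: 358 - 2q_G - (q_V) = 0.
Vertex's profit: π_V = (406 - Q)q_V - (164q_V). Setting ∂π_V/∂q_V = 0: 242 - 2q_V - (q_G) = 0.
Rearranging gives the reaction functions q_G = (358 - q_V)/2 and q_V = (242 - q_G)/2.
Substituting one into the other gives q_G = 158 and q_V = 42.
Price P = 406 - 200 = 206.
Vertex's profit: (206 - 164)·42 = 1764.

1764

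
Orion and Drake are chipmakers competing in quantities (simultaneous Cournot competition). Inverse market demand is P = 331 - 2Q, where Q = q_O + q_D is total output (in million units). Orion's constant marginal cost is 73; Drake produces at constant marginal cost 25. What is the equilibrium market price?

143

Orion's profit: π_O = (331 - 2Q)q_O - (73q_O). Setting ∂π_O/∂q_O = 0: 258 - 4q_O - 2(q_D) = 0.
Drake's profit: π_D = (331 - 2Q)q_D - (25q_D). Setting ∂π_D/∂q_D = 0: 306 - 4q_D - 2(q_O) = 0.
So q_O = (258 - 2q_D)/4 and q_D = (306 - 2q_O)/4.
Solving the pair: q_O = 35, q_D = 59.
Total output Q = 94, so price P = 331 - 2·94 = 143.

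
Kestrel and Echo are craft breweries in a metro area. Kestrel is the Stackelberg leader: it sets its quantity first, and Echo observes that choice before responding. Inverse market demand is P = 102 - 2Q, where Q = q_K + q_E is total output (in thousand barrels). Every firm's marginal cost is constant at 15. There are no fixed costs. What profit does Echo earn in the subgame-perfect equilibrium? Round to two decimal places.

Solve by backward induction. Given q_K, the follower Echo maximises π_E = (102 - 2q_K - 2q_E)q_E - 15q_E.
Follower FOC: 87 - 2q_K - 4q_E = 0, so q_E(q_K) = (87 - 2q_K)/4.
Kestrel substitutes q_E(q_K) into its own profit: π_K = q_K(102 - 2q_K - (87 - 2q_K)/2) - 15q_K = (117/2 - q_K)q_K - 15q_K.
Maximising: ∂π_K/∂q_K = 87/2 - 2q_K = 0, giving q_K = 87/4.
Then q_E = (87 - 2·(87/4))/4 = 87/8.
Price P = 102 - 2·(261/8) = 147/4.
Echo's profit: (147/4 - 15)·(87/8) = 236.5313.

236.53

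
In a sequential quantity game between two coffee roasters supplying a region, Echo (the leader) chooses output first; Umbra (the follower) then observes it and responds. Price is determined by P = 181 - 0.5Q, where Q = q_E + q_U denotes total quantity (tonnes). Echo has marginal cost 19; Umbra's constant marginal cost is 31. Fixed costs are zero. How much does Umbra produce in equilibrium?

63

The follower Umbra best-responds to any q_E: π_U = (181 - 0.5Q)q_U - 31q_U.
∂π_U/∂q_U = 150 - (1/2)q_E - q_U = 0 gives the reaction function q_U = (150 - (1/2)q_E).
Echo substitutes q_U(q_E) into its own profit: π_E = q_E(181 - (1/2)q_E - (150 - (1/2)q_E)/2) - 19q_E = (106 - (1/4)q_E)q_E - 19q_E.
The leader's first-order condition 87 - (1/2)q_E = 0 yields q_E = 174.
Then q_U = (150 - (1/2)·174) = 63.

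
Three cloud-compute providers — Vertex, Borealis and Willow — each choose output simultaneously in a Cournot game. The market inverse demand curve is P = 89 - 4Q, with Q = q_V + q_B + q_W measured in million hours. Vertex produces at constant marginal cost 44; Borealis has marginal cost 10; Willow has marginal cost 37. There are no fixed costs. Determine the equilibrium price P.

Vertex's profit: π_V = (89 - 4Q)q_V - (44q_V). Setting ∂π_V/∂q_V = 0: 45 - 8q_V - 4(q_B + q_W) = 0.
Borealis's first-order condition: 79 - 8q_B - 4(q_V + q_W) = 0.
Willow's first-order condition: 52 - 8q_W - 4(q_V + q_B) = 0.
Adding the 3 first-order conditions: 176 − 16Q = 0, so Q = 11.
Back-substituting: q_V = (45 − 44)/4 = 1/4, q_B = (79 − 44)/4 = 35/4, q_W = (52 − 44)/4 = 2.
Total output Q = 11, so price P = 89 - 4·11 = 45.

45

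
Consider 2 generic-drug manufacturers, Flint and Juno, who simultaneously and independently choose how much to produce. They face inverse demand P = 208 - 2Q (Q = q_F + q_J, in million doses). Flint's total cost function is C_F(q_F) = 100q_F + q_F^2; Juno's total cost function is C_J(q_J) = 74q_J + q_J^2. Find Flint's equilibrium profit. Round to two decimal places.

423.05

Flint's profit: π_F = (208 - 2Q)q_F - (100q_F + q_F²). Setting ∂π_F/∂q_F = 0: 108 - 6q_F - 2(q_J) = 0.
Juno's profit: π_J = (208 - 2Q)q_J - (74q_J + q_J²). Setting ∂π_J/∂q_J = 0: 134 - 6q_J - 2(q_F) = 0.
Best responses: q_F = (108 - 2q_J)/6, q_J = (134 - 2q_F)/6.
Substituting one into the other gives q_F = 95/8 and q_J = 147/8.
Price P = 208 - 2·(121/4) = 295/2.
Flint's profit: (295/2)·(95/8) - 100·(95/8) - (95/8)² = 423.0469.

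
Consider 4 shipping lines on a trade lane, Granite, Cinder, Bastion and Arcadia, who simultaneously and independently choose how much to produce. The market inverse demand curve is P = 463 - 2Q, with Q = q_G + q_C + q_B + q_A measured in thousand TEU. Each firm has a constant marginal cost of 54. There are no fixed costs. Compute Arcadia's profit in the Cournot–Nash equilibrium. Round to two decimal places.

A representative firm's profit is π_i = q_i(463 - 2Q) - 54q_i.
Setting ∂π_i/∂q_i = 0 with rivals' quantities fixed: 409 - 4q_i - 2·Σ_{j≠i} q_j = 0.
By symmetry each firm produces the same amount; substituting Σ_{j≠i} q_j = 3q_i yields q_i = 409/10.
Price P = 463 - 2·(818/5) = 679/5.
Arcadia's profit: (679/5 - 54)·(409/10) = 3345.6200.

3345.62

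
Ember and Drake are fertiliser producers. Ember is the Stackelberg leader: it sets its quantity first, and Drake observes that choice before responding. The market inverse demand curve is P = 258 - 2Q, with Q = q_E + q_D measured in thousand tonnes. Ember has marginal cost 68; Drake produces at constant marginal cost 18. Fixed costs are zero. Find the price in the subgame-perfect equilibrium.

Solve by backward induction. Given q_E, the follower Drake maximises π_D = (258 - 2q_E - 2q_D)q_D - 18q_D.
Follower FOC: 240 - 2q_E - 4q_D = 0, so q_D(q_E) = (240 - 2q_E)/4.
The leader anticipates this reaction. Substituting into P = 258 - 2Q gives P = 138 - q_E, so π_E = (138 - q_E)q_E - 68q_E.
Leader FOC: 70 - 2q_E = 0, so q_E = 35.
Then q_D = (240 - 2·35)/4 = 85/2.
Total output Q = 155/2, so price P = 258 - 2·(155/2) = 103.

103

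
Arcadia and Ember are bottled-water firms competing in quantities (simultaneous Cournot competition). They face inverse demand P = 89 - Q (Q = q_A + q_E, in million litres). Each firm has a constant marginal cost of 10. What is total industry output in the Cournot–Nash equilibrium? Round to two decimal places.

52.67

Each firm earns π_i = (89 - Q)q_i - 10q_i.
First-order condition (treating rivals' output as given): 79 - 2q_i - q_j = 0.
With identical firms every q_j equals q_i, so q_j = q_i and 79 = 3q_i, giving q_i = 79/3.
Total output Q = 79/3 + 79/3 = 158/3.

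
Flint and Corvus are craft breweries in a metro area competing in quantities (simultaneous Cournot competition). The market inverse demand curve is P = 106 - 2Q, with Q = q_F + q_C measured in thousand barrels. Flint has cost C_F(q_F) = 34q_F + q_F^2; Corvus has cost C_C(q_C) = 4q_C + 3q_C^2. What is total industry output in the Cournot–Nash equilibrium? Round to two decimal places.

17.57

Flint's profit: π_F = (106 - 2Q)q_F - (34q_F + q_F²). Setting ∂π_F/∂q_F = 0: 72 - 6q_F - 2(q_C) = 0.
Corvus's first-order condition: 102 - 10q_C - 2(q_F) = 0.
Rearranging gives the reaction functions q_F = (72 - 2q_C)/6 and q_C = (102 - 2q_F)/10.
Substituting one into the other gives q_F = 129/14 and q_C = 117/14.
Total output Q = 129/14 + 117/14 = 123/7.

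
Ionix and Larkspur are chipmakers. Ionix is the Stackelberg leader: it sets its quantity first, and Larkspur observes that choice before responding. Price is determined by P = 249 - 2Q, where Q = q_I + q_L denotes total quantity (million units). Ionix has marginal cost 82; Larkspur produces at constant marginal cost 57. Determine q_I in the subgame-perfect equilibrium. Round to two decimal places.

The follower Larkspur best-responds to any q_I: π_L = (249 - 2Q)q_L - 57q_L.
Follower FOC: 192 - 2q_I - 4q_L = 0, so q_L(q_I) = (192 - 2q_I)/4.
Ionix substitutes q_L(q_I) into its own profit: π_I = q_I(249 - 2q_I - (192 - 2q_I)/2) - 82q_I = (153 - q_I)q_I - 82q_I.
Leader FOC: 71 - 2q_I = 0, so q_I = 71/2.
Then q_L = (192 - 2·(71/2))/4 = 121/4.

35.50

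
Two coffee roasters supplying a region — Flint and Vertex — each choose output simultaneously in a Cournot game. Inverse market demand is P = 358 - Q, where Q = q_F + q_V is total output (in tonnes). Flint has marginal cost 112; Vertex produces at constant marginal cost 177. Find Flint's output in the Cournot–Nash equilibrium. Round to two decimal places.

103.67

Flint's profit: π_F = (358 - Q)q_F - (112q_F). Setting ∂π_F/∂q_F = 0: 246 - 2q_F - (q_V) = 0.
Vertex's profit: π_V = (358 - Q)q_V - (177q_V). Setting ∂π_V/∂q_V = 0: 181 - 2q_V - (q_F) = 0.
Rearranging gives the reaction functions q_F = (246 - q_V)/2 and q_V = (181 - q_F)/2.
Substituting one into the other gives q_F = 311/3 and q_V = 116/3.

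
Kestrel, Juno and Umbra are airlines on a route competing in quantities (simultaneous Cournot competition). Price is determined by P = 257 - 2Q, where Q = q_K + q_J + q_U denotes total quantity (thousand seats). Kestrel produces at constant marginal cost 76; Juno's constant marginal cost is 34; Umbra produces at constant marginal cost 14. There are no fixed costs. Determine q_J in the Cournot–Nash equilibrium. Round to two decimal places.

Kestrel's profit: π_K = (257 - 2Q)q_K - (76q_K). Setting ∂π_K/∂q_K = 0: 181 - 4q_K - 2(q_J + q_U) = 0.
Juno's profit: π_J = (257 - 2Q)q_J - (34q_J). Setting ∂π_J/∂q_J = 0: 223 - 4q_J - 2(q_K + q_U) = 0.
Umbra's profit: π_U = (257 - 2Q)q_U - (14q_U). Setting ∂π_U/∂q_U = 0: 243 - 4q_U - 2(q_K + q_J) = 0.
Adding the 3 conditions: 647 − 4Q − 4Q = 0, i.e. Q = 647/8.
Back-substituting: q_K = (181 − 647/4)/2 = 77/8, q_J = (223 − 647/4)/2 = 245/8, q_U = (243 − 647/4)/2 = 325/8.

30.63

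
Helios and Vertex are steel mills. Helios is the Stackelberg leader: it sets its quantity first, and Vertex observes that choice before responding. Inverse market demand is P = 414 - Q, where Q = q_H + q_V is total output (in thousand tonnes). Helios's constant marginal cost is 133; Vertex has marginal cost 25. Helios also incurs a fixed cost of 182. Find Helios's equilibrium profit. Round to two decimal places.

The follower Vertex best-responds to any q_H: π_V = (414 - Q)q_V - 25q_V.
Follower FOC: 389 - q_H - 2q_V = 0, so q_V(q_H) = (389 - q_H)/2.
Helios substitutes q_V(q_H) into its own profit: π_H = q_H(414 - q_H - (389 - q_H)/2) - 133q_H = (439/2 - (1/2)q_H)q_H - 133q_H.
The leader's first-order condition 173/2 - q_H = 0 yields q_H = 173/2.
Then q_V = (389 - 173/2)/2 = 605/4.
Price P = 414 - 951/4 = 705/4.
Helios's profit: (705/4 - 133)·(173/2) - 182 = 3559.1250.

3559.13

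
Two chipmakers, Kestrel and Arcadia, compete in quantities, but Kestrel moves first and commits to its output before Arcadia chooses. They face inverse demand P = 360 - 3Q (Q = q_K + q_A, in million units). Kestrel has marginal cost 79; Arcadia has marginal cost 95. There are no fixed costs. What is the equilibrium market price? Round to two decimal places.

The follower Arcadia best-responds to any q_K: π_A = (360 - 3Q)q_A - 95q_A.
Setting the follower's marginal profit to zero, 265 - 3q_K - 6q_A = 0, i.e. q_A = (265 - 3q_K)/6.
The leader anticipates this reaction. Substituting into P = 360 - 3Q gives P = 455/2 - (3/2)q_K, so π_K = (455/2 - (3/2)q_K)q_K - 79q_K.
The leader's first-order condition 297/2 - 3q_K = 0 yields q_K = 99/2.
Then q_A = (265 - 3·(99/2))/6 = 233/12.
Total output Q = 827/12, so price P = 360 - 3·(827/12) = 613/4.

153.25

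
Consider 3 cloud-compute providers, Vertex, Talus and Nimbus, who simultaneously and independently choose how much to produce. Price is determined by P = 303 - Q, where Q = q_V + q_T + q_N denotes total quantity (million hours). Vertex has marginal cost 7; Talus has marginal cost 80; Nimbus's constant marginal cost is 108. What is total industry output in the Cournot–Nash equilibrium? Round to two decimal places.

178.50

Vertex's profit: π_V = (303 - Q)q_V - (7q_V). Setting ∂π_V/∂q_V = 0: 296 - 2q_V - (q_T + q_N) = 0.
Talus's first-order condition: 223 - 2q_T - (q_V + q_N) = 0.
Nimbus's profit: π_N = (303 - Q)q_N - (108q_N). Setting ∂π_N/∂q_N = 0: 195 - 2q_N - (q_V + q_T) = 0.
Summing all 3 equations gives 714 − 4Q = 0, hence Q = 357/2.
Back-substituting: q_V = (296 − 357/2) = 235/2, q_T = (223 − 357/2) = 89/2, q_N = (195 − 357/2) = 33/2.
Total output Q = 235/2 + 89/2 + 33/2 = 357/2.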